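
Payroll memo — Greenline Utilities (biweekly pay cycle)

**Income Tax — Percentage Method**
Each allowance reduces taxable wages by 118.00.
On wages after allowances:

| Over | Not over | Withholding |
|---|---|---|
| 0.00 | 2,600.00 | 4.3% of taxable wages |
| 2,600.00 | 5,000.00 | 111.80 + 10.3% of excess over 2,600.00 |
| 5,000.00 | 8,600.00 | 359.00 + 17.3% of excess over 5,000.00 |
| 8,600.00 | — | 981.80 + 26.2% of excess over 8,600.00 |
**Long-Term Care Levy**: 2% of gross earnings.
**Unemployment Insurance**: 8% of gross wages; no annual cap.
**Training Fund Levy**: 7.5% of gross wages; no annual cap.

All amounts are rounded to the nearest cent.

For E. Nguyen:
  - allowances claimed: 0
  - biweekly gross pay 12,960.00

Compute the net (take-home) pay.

Income Tax: taxable = 12,960.00
  981.80 + 26.2% × (12,960.00 − 8,600.00) = 981.80 + 26.2% × 4,360.00 = 2,124.12
Long-Term Care Levy: 2% × 12,960.00 = 259.20
Unemployment Insurance: 8% × 12,960.00 = 1,036.80
Training Fund Levy: 7.5% × 12,960.00 = 972.00
Total withheld: 2,124.12 + 259.20 + 1,036.80 + 972.00 = 4,392.12
Net pay: 12,960.00 − 4,392.12 = 8,567.88

8,567.88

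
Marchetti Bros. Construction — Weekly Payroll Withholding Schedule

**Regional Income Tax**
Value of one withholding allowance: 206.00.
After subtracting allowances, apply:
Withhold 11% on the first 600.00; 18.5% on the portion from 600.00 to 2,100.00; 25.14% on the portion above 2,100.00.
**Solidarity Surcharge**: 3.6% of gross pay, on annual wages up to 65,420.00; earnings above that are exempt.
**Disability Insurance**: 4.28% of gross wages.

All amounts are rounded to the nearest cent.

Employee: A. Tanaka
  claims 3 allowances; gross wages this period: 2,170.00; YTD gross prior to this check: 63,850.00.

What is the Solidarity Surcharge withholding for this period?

56.52

Solidarity Surcharge: cap 65,420.00 − YTD 63,850.00 = 1,570.00 subject; 3.6% × 1,570.00 = 56.52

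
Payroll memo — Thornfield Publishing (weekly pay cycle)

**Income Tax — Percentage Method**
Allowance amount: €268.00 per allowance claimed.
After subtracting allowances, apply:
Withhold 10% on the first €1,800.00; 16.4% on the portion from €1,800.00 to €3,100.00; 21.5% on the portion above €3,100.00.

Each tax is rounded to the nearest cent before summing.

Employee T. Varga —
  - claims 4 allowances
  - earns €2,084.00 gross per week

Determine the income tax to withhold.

€101.20

Income Tax: taxable = €2,084.00 − 4×€268.00 = €1,012.00
  10% × €1,012.00 = €101.20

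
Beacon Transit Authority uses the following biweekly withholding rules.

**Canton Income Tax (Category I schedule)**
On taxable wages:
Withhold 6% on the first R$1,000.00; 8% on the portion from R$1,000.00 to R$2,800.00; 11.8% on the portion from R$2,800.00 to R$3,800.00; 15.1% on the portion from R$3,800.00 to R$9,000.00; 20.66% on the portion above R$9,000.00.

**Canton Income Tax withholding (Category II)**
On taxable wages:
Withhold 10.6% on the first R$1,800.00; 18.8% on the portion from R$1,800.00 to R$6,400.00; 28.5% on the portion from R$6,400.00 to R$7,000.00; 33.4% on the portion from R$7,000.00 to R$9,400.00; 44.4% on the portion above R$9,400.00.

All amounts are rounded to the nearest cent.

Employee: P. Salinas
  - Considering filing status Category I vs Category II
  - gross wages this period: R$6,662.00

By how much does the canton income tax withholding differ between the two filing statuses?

R$376.11

Canton Income Tax (Category I): taxable = R$6,662.00
  R$322.00 + 15.1% × (R$6,662.00 − R$3,800.00) = R$322.00 + 15.1% × R$2,862.00 = R$754.16
Canton Income Tax (Category II): taxable = R$6,662.00
  R$1,055.60 + 28.5% × (R$6,662.00 − R$6,400.00) = R$1,055.60 + 28.5% × R$262.00 = R$1,130.27
Difference: |R$754.16 − R$1,130.27| = R$376.11 (higher under Category II)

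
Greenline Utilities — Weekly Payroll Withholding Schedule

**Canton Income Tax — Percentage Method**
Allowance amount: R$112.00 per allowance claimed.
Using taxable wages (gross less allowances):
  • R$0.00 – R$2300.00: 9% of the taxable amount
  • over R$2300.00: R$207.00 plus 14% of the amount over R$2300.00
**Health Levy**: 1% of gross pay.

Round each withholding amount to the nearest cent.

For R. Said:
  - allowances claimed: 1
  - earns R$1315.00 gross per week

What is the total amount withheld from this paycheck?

R$121.42

Canton Income Tax: taxable = R$1315.00 − 1×R$112.00 = R$1203.00
  9% × R$1203.00 = R$108.27
Health Levy: 1% × R$1315.00 = R$13.15
Total: R$108.27 + R$13.15 = R$121.42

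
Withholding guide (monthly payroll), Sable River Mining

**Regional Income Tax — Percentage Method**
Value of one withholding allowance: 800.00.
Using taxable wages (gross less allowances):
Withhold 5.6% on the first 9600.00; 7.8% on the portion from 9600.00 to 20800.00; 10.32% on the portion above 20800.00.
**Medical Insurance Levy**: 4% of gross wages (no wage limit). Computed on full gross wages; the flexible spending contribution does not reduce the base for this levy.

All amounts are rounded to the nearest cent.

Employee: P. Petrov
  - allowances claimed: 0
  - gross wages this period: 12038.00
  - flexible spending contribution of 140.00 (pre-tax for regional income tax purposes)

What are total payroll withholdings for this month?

1198.36

Regional Income Tax: taxable = 12038.00 − 140.00 = 11898.00
  537.60 + 7.8% × (11898.00 − 9600.00) = 537.60 + 7.8% × 2298.00 = 716.84
Medical Insurance Levy: 4% × 12038.00 = 481.52
Total: 716.84 + 481.52 = 1198.36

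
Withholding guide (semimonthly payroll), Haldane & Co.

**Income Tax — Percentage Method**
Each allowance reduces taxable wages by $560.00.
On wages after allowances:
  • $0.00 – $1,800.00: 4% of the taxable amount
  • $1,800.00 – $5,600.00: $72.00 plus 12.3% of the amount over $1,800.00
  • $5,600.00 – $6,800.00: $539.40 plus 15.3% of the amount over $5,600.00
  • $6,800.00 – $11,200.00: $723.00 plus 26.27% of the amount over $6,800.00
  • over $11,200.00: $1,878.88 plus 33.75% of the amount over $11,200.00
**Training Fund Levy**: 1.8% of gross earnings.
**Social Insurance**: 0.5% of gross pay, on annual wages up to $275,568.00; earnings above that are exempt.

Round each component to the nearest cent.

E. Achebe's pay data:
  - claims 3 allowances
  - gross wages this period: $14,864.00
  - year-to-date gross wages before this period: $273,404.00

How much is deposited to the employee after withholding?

$12,037.15

Income Tax: taxable = $14,864.00 − 3×$560.00 = $13,184.00
  $1,878.88 + 33.75% × ($13,184.00 − $11,200.00) = $1,878.88 + 33.75% × $1,984.00 = $2,548.48
Training Fund Levy: 1.8% × $14,864.00 = $267.55
Social Insurance: cap $275,568.00 − YTD $273,404.00 = $2,164.00 subject; 0.5% × $2,164.00 = $10.82
Total withheld: $2,548.48 + $267.55 + $10.82 = $2,826.85
Net pay: $14,864.00 − $2,826.85 = $12,037.15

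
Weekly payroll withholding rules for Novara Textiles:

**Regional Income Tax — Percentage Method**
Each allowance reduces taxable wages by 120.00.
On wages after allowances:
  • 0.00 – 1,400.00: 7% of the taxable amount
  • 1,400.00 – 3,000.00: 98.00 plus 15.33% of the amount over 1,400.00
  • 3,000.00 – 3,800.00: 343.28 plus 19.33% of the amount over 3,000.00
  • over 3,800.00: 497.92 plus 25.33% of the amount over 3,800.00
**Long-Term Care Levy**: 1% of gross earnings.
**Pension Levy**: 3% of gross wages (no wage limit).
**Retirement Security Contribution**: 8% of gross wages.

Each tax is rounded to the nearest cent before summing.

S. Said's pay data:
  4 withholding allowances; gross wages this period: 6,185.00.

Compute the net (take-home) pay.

4,462.34

Regional Income Tax: taxable = 6,185.00 − 4×120.00 = 5,705.00
  497.92 + 25.33% × (5,705.00 − 3,800.00) = 497.92 + 25.33% × 1,905.00 = 980.46
Long-Term Care Levy: 1% × 6,185.00 = 61.85
Pension Levy: 3% × 6,185.00 = 185.55
Retirement Security Contribution: 8% × 6,185.00 = 494.80
Total withheld: 980.46 + 61.85 + 185.55 + 494.80 = 1,722.66
Net pay: 6,185.00 − 1,722.66 = 4,462.34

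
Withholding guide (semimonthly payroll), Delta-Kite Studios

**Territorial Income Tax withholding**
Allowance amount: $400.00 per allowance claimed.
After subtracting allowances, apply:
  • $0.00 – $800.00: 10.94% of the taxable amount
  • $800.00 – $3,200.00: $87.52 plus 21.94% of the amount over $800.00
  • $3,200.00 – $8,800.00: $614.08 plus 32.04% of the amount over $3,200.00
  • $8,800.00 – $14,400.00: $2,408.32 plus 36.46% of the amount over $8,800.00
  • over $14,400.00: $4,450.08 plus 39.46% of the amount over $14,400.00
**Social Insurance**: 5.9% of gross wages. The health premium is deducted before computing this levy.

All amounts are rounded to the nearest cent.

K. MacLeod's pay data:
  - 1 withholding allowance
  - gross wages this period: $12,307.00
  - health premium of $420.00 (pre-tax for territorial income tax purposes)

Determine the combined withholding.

$4,089.33

Territorial Income Tax: taxable = $12,307.00 − $420.00 − 1×$400.00 = $11,487.00
  $2,408.32 + 36.46% × ($11,487.00 − $8,800.00) = $2,408.32 + 36.46% × $2,687.00 = $3,388.00
Social Insurance: 5.9% × $11,887.00 = $701.33
Total: $3,388.00 + $701.33 = $4,089.33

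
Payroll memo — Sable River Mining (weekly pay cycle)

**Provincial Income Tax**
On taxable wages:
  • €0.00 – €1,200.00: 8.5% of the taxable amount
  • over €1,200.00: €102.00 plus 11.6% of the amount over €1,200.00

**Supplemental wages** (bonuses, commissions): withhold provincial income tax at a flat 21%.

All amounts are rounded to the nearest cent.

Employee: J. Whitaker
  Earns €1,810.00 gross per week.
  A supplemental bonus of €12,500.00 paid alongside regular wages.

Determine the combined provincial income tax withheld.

Provincial Income Tax: taxable = €1,810.00
  €102.00 + 11.6% × (€1,810.00 − €1,200.00) = €102.00 + 11.6% × €610.00 = €172.76
Supplemental (21% flat on bonus): 21% × €12,500.00 = €2,625.00
Total provincial income tax: €172.76 + €2,625.00 = €2,797.76

€2,797.76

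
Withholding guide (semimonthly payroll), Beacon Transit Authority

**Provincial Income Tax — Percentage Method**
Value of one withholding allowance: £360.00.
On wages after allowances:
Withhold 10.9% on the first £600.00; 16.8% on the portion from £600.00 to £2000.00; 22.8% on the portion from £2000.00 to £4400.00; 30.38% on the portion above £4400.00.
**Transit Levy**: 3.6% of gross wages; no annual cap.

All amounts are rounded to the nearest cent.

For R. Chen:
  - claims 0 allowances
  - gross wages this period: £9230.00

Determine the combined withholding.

Provincial Income Tax: taxable = £9230.00
  £847.80 + 30.38% × (£9230.00 − £4400.00) = £847.80 + 30.38% × £4830.00 = £2315.15
Transit Levy: 3.6% × £9230.00 = £332.28
Total: £2315.15 + £332.28 = £2647.43

£2647.43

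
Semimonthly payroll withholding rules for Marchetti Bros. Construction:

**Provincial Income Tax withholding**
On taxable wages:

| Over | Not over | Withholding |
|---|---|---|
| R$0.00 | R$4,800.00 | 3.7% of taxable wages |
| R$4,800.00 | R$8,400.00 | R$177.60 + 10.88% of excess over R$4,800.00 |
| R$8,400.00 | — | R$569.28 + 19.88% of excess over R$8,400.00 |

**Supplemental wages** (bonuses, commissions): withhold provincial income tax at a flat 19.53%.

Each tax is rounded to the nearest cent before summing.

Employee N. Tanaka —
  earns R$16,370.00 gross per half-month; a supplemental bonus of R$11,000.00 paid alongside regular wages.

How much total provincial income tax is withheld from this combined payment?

R$4,302.02

Provincial Income Tax: taxable = R$16,370.00
  R$569.28 + 19.88% × (R$16,370.00 − R$8,400.00) = R$569.28 + 19.88% × R$7,970.00 = R$2,153.72
Supplemental (19.53% flat on bonus): 19.53% × R$11,000.00 = R$2,148.30
Total provincial income tax: R$2,153.72 + R$2,148.30 = R$4,302.02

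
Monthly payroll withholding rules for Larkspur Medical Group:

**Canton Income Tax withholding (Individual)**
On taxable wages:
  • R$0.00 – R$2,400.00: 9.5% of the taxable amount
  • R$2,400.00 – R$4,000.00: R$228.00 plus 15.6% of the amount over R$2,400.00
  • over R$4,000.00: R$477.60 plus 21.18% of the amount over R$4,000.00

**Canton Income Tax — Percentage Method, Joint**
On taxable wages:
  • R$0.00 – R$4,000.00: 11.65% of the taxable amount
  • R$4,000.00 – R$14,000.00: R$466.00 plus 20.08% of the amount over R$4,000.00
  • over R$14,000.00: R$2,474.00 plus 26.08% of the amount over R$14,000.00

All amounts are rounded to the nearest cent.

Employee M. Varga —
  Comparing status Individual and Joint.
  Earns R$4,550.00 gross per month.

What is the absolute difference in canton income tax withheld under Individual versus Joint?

Canton Income Tax (Individual): taxable = R$4,550.00
  R$477.60 + 21.18% × (R$4,550.00 − R$4,000.00) = R$477.60 + 21.18% × R$550.00 = R$594.09
Canton Income Tax (Joint): taxable = R$4,550.00
  R$466.00 + 20.08% × (R$4,550.00 − R$4,000.00) = R$466.00 + 20.08% × R$550.00 = R$576.44
Difference: |R$594.09 − R$576.44| = R$17.65 (higher under Individual)

R$17.65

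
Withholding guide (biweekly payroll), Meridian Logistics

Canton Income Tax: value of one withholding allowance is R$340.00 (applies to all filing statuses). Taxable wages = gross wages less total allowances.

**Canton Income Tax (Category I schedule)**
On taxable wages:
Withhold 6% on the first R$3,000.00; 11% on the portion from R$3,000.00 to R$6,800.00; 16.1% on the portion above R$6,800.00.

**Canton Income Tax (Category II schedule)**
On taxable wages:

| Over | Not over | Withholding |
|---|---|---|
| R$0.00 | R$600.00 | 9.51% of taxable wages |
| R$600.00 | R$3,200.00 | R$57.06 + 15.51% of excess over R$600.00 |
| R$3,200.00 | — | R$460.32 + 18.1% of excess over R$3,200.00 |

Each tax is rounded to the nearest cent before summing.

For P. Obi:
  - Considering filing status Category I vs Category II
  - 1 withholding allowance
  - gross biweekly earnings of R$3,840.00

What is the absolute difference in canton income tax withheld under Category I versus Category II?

Canton Income Tax (Category I): taxable = R$3,840.00 − 1×R$340.00 = R$3,500.00
  R$180.00 + 11% × (R$3,500.00 − R$3,000.00) = R$180.00 + 11% × R$500.00 = R$235.00
Canton Income Tax (Category II): taxable = R$3,840.00 − 1×R$340.00 = R$3,500.00
  R$460.32 + 18.1% × (R$3,500.00 − R$3,200.00) = R$460.32 + 18.1% × R$300.00 = R$514.62
Difference: |R$235.00 − R$514.62| = R$279.62 (higher under Category II)

R$279.62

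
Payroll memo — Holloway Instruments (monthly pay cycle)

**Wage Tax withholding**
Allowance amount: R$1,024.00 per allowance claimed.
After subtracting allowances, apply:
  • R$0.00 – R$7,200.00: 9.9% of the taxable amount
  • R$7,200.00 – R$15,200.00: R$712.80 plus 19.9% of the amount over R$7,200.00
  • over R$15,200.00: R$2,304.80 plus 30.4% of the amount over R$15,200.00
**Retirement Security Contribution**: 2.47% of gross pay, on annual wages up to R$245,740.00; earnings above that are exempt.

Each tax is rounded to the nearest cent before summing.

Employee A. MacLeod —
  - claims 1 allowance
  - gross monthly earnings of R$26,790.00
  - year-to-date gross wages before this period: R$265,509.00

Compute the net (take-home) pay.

R$21,273.14

Wage Tax: taxable = R$26,790.00 − 1×R$1,024.00 = R$25,766.00
  R$2,304.80 + 30.4% × (R$25,766.00 − R$15,200.00) = R$2,304.80 + 30.4% × R$10,566.00 = R$5,516.86
Retirement Security Contribution: YTD R$265,509.00 ≥ cap R$245,740.00 → R$0.00
Total withheld: R$5,516.86 + R$0.00 = R$5,516.86
Net pay: R$26,790.00 − R$5,516.86 = R$21,273.14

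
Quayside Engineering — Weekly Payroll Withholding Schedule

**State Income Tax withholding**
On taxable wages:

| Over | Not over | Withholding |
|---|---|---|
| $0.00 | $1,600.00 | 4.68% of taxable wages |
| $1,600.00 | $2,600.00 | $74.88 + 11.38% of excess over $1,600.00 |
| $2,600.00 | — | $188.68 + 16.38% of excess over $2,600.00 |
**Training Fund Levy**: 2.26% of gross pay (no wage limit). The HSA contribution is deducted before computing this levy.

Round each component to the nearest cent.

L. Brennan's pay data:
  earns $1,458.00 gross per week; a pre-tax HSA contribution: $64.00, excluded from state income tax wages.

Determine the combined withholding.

State Income Tax: taxable = $1,458.00 − $64.00 = $1,394.00
  4.68% × $1,394.00 = $65.24
Training Fund Levy: 2.26% × $1,394.00 = $31.50
Total: $65.24 + $31.50 = $96.74

$96.74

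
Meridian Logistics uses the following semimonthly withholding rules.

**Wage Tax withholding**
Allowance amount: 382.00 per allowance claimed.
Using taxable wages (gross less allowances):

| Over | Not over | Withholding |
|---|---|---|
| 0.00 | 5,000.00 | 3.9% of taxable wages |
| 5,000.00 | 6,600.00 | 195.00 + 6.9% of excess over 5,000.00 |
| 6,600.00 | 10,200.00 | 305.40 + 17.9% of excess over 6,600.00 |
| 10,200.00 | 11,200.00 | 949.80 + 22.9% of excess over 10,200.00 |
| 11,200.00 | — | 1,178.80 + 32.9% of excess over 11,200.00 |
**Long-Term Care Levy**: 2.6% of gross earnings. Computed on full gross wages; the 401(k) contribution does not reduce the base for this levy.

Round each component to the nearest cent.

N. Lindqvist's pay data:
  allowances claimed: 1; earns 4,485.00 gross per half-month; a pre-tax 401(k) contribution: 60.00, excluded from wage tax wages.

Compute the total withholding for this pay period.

274.29

Wage Tax: taxable = 4,485.00 − 60.00 − 1×382.00 = 4,043.00
  3.9% × 4,043.00 = 157.68
Long-Term Care Levy: 2.6% × 4,485.00 = 116.61
Total: 157.68 + 116.61 = 274.29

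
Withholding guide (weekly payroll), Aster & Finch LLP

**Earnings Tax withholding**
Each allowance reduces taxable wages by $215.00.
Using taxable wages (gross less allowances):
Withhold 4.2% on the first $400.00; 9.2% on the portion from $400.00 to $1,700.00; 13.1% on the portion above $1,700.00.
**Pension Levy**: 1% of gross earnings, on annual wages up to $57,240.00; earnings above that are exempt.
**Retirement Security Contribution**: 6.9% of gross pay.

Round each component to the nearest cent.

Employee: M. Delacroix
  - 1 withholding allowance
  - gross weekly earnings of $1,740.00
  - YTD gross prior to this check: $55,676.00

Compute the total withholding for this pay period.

Earnings Tax: taxable = $1,740.00 − 1×$215.00 = $1,525.00
  $16.80 + 9.2% × ($1,525.00 − $400.00) = $16.80 + 9.2% × $1,125.00 = $120.30
Pension Levy: cap $57,240.00 − YTD $55,676.00 = $1,564.00 subject; 1% × $1,564.00 = $15.64
Retirement Security Contribution: 6.9% × $1,740.00 = $120.06
Total: $120.30 + $15.64 + $120.06 = $256.00

$256.00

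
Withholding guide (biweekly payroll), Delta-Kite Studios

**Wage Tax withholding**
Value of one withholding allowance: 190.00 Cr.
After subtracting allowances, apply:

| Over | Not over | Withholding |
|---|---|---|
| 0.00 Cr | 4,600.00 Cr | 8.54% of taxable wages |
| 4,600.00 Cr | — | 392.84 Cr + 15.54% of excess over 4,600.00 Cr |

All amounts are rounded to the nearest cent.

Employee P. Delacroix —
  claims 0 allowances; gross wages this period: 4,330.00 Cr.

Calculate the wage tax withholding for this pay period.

369.78 Cr

Wage Tax: taxable = 4,330.00 Cr
  8.54% × 4,330.00 Cr = 369.78 Cr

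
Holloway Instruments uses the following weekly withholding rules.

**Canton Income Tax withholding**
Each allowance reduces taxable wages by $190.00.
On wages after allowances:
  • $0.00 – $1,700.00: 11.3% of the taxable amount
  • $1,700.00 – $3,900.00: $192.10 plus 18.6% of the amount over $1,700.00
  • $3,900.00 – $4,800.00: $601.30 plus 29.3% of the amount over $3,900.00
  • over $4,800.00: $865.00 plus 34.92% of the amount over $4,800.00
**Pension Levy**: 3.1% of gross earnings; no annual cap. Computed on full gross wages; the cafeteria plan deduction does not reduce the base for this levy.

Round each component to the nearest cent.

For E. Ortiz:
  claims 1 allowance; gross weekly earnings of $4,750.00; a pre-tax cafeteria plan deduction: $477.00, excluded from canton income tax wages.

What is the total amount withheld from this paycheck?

$802.17

Canton Income Tax: taxable = $4,750.00 − $477.00 − 1×$190.00 = $4,083.00
  $601.30 + 29.3% × ($4,083.00 − $3,900.00) = $601.30 + 29.3% × $183.00 = $654.92
Pension Levy: 3.1% × $4,750.00 = $147.25
Total: $654.92 + $147.25 = $802.17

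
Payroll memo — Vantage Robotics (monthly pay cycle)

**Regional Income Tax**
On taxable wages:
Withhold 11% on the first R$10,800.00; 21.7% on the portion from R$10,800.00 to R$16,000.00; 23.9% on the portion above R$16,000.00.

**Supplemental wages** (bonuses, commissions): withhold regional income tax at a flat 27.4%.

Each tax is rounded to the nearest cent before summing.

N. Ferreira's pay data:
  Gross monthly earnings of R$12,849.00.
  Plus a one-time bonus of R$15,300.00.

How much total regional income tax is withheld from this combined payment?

Regional Income Tax: taxable = R$12,849.00
  R$1,188.00 + 21.7% × (R$12,849.00 − R$10,800.00) = R$1,188.00 + 21.7% × R$2,049.00 = R$1,632.63
Supplemental (27.4% flat on bonus): 27.4% × R$15,300.00 = R$4,192.20
Total regional income tax: R$1,632.63 + R$4,192.20 = R$5,824.83

R$5,824.83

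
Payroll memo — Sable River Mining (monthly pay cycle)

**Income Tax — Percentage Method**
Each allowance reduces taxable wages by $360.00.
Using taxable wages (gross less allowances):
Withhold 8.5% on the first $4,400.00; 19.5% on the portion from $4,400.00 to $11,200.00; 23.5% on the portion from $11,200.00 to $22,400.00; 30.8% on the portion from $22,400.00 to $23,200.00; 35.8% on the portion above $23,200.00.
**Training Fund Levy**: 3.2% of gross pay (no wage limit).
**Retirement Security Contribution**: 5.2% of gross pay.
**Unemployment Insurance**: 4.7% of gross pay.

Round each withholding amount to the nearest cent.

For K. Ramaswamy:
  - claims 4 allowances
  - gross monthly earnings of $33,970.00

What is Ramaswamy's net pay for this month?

Income Tax: taxable = $33,970.00 − 4×$360.00 = $32,530.00
  $4,578.40 + 35.8% × ($32,530.00 − $23,200.00) = $4,578.40 + 35.8% × $9,330.00 = $7,918.54
Training Fund Levy: 3.2% × $33,970.00 = $1,087.04
Retirement Security Contribution: 5.2% × $33,970.00 = $1,766.44
Unemployment Insurance: 4.7% × $33,970.00 = $1,596.59
Total withheld: $7,918.54 + $1,087.04 + $1,766.44 + $1,596.59 = $12,368.61
Net pay: $33,970.00 − $12,368.61 = $21,601.39

$21,601.39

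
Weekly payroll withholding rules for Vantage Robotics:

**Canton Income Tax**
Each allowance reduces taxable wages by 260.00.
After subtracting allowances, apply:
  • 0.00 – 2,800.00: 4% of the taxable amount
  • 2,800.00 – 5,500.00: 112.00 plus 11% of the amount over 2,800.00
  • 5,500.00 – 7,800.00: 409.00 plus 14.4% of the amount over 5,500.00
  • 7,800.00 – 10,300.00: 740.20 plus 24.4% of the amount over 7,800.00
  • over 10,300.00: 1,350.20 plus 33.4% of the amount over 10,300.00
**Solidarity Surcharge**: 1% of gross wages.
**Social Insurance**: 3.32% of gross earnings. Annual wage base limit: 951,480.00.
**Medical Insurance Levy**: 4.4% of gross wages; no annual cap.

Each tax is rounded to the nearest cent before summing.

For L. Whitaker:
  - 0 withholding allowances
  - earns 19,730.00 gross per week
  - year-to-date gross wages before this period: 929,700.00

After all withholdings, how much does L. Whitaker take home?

Canton Income Tax: taxable = 19,730.00
  1,350.20 + 33.4% × (19,730.00 − 10,300.00) = 1,350.20 + 33.4% × 9,430.00 = 4,499.82
Solidarity Surcharge: 1% × 19,730.00 = 197.30
Social Insurance: 3.32% × 19,730.00 = 655.04
Medical Insurance Levy: 4.4% × 19,730.00 = 868.12
Total withheld: 4,499.82 + 197.30 + 655.04 + 868.12 = 6,220.28
Net pay: 19,730.00 − 6,220.28 = 13,509.72

13,509.72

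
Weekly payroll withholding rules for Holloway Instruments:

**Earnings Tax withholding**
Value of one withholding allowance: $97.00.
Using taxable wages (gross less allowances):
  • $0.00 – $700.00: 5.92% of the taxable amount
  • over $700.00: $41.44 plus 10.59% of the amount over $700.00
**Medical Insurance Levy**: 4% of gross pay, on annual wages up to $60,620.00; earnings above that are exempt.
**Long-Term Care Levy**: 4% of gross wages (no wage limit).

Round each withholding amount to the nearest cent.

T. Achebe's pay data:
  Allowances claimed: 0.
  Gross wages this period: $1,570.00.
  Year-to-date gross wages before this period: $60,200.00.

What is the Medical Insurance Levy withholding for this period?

Medical Insurance Levy: cap $60,620.00 − YTD $60,200.00 = $420.00 subject; 4% × $420.00 = $16.80

$16.80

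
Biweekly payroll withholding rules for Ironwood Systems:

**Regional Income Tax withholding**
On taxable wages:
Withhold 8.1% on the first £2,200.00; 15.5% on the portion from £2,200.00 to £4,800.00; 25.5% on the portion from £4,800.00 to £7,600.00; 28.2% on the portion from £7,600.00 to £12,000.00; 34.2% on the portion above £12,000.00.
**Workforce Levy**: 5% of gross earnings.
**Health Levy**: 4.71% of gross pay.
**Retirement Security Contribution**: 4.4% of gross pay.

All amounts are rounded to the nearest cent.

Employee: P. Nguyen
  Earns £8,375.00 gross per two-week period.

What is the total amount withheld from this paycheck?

Regional Income Tax: taxable = £8,375.00
  £1,295.20 + 28.2% × (£8,375.00 − £7,600.00) = £1,295.20 + 28.2% × £775.00 = £1,513.75
Workforce Levy: 5% × £8,375.00 = £418.75
Health Levy: 4.71% × £8,375.00 = £394.46
Retirement Security Contribution: 4.4% × £8,375.00 = £368.50
Total: £1,513.75 + £418.75 + £394.46 + £368.50 = £2,695.46

£2,695.46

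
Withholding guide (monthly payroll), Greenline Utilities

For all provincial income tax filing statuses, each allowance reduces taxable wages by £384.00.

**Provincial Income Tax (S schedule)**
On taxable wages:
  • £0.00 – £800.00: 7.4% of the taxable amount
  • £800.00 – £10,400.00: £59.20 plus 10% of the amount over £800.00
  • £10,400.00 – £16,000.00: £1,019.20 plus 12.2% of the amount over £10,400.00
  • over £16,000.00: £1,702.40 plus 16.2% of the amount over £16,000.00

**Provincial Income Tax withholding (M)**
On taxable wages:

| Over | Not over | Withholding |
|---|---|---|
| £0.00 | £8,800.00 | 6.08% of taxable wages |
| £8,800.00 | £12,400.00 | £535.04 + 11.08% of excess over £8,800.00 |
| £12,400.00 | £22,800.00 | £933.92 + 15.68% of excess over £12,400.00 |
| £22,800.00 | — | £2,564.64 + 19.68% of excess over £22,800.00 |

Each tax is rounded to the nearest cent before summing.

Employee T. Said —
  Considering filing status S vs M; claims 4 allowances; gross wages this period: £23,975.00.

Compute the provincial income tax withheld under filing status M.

Provincial Income Tax (M): taxable = £23,975.00 − 4×£384.00 = £22,439.00
  £933.92 + 15.68% × (£22,439.00 − £12,400.00) = £933.92 + 15.68% × £10,039.00 = £2,508.04

£2,508.04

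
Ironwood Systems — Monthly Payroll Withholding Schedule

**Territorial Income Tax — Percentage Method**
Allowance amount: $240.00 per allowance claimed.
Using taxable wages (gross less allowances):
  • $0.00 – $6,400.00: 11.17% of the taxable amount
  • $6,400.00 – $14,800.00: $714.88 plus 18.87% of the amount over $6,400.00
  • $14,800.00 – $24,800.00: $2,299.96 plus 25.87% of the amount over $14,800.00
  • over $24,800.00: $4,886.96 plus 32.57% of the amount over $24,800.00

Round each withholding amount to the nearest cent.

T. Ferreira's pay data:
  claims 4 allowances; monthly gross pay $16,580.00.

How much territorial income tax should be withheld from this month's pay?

Territorial Income Tax: taxable = $16,580.00 − 4×$240.00 = $15,620.00
  $2,299.96 + 25.87% × ($15,620.00 − $14,800.00) = $2,299.96 + 25.87% × $820.00 = $2,512.09

$2,512.09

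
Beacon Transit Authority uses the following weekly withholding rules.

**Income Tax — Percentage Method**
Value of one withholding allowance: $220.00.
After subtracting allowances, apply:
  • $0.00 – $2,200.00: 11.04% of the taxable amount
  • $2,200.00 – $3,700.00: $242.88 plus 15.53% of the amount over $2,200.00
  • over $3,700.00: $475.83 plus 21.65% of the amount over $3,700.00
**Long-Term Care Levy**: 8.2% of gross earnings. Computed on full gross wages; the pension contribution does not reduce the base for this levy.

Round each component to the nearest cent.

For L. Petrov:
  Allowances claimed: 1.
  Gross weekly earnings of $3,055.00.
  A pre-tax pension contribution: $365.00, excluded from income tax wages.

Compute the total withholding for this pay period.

$535.32

Income Tax: taxable = $3,055.00 − $365.00 − 1×$220.00 = $2,470.00
  $242.88 + 15.53% × ($2,470.00 − $2,200.00) = $242.88 + 15.53% × $270.00 = $284.81
Long-Term Care Levy: 8.2% × $3,055.00 = $250.51
Total: $284.81 + $250.51 = $535.32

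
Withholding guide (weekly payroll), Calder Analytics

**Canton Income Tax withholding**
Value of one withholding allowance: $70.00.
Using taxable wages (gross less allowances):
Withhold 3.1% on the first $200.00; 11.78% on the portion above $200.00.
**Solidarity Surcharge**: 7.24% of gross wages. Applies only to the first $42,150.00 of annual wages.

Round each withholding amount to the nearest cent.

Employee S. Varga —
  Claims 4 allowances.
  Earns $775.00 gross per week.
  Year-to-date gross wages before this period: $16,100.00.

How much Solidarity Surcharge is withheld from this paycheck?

Solidarity Surcharge: 7.24% × $775.00 = $56.11

$56.11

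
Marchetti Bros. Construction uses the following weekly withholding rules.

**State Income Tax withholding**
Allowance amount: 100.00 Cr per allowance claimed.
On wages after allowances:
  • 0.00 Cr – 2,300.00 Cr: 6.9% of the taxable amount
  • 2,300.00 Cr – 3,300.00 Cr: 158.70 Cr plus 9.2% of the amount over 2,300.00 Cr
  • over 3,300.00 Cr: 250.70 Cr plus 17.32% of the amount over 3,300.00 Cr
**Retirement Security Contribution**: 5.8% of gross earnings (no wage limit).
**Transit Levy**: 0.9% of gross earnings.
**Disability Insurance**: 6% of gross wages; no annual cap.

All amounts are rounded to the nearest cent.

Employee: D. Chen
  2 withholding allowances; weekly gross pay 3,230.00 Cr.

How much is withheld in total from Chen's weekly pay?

636.07 Cr

State Income Tax: taxable = 3,230.00 Cr − 2×100.00 Cr = 3,030.00 Cr
  158.70 Cr + 9.2% × (3,030.00 Cr − 2,300.00 Cr) = 158.70 Cr + 9.2% × 730.00 Cr = 225.86 Cr
Retirement Security Contribution: 5.8% × 3,230.00 Cr = 187.34 Cr
Transit Levy: 0.9% × 3,230.00 Cr = 29.07 Cr
Disability Insurance: 6% × 3,230.00 Cr = 193.80 Cr
Total: 225.86 Cr + 187.34 Cr + 29.07 Cr + 193.80 Cr = 636.07 Cr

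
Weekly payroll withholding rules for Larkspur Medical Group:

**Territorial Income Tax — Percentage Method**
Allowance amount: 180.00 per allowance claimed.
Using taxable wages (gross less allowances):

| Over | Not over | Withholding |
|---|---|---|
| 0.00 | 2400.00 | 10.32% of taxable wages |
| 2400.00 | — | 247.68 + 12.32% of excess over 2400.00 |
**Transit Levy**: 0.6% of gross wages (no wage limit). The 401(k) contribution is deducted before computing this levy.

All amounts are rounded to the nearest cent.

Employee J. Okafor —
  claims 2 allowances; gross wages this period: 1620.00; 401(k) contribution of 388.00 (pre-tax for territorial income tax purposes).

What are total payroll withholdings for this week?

Territorial Income Tax: taxable = 1620.00 − 388.00 − 2×180.00 = 872.00
  10.32% × 872.00 = 89.99
Transit Levy: 0.6% × 1232.00 = 7.39
Total: 89.99 + 7.39 = 97.38

97.38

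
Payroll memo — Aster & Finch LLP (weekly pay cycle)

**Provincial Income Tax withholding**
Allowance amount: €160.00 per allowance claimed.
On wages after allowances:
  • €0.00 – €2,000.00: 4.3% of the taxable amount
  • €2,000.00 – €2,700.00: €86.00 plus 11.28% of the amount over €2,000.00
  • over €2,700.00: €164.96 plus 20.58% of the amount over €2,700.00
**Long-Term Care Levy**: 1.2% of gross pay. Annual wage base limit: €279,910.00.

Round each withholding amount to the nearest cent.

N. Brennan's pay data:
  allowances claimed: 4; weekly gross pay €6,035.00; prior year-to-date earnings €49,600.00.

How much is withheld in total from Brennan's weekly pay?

€792.01

Provincial Income Tax: taxable = €6,035.00 − 4×€160.00 = €5,395.00
  €164.96 + 20.58% × (€5,395.00 − €2,700.00) = €164.96 + 20.58% × €2,695.00 = €719.59
Long-Term Care Levy: 1.2% × €6,035.00 = €72.42
Total: €719.59 + €72.42 = €792.01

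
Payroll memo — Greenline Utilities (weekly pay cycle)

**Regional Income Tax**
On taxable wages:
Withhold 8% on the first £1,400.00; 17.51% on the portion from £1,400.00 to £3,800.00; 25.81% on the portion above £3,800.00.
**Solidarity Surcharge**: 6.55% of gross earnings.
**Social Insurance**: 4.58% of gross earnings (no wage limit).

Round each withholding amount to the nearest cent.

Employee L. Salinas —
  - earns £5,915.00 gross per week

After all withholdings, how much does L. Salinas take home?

Regional Income Tax: taxable = £5,915.00
  £532.24 + 25.81% × (£5,915.00 − £3,800.00) = £532.24 + 25.81% × £2,115.00 = £1,078.12
Solidarity Surcharge: 6.55% × £5,915.00 = £387.43
Social Insurance: 4.58% × £5,915.00 = £270.91
Total withheld: £1,078.12 + £387.43 + £270.91 = £1,736.46
Net pay: £5,915.00 − £1,736.46 = £4,178.54

£4,178.54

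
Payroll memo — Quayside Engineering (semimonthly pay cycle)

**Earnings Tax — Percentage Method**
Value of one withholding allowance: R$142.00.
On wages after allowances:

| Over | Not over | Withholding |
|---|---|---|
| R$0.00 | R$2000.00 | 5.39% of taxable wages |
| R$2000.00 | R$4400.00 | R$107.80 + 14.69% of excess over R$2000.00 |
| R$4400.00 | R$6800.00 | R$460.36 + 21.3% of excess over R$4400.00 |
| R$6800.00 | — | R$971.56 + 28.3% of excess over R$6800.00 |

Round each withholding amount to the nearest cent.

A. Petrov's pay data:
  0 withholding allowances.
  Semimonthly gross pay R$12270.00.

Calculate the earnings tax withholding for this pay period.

Earnings Tax: taxable = R$12270.00
  R$971.56 + 28.3% × (R$12270.00 − R$6800.00) = R$971.56 + 28.3% × R$5470.00 = R$2519.57

R$2519.57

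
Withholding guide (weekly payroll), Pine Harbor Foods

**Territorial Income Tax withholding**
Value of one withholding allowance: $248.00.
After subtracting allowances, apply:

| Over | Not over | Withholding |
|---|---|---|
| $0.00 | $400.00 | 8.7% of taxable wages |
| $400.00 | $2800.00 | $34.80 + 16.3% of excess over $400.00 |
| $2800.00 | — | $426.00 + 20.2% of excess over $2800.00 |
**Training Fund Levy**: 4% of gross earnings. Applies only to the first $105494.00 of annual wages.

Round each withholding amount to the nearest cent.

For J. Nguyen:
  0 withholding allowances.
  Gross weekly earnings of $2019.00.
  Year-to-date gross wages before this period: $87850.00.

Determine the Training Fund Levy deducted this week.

$80.76

Training Fund Levy: 4% × $2019.00 = $80.76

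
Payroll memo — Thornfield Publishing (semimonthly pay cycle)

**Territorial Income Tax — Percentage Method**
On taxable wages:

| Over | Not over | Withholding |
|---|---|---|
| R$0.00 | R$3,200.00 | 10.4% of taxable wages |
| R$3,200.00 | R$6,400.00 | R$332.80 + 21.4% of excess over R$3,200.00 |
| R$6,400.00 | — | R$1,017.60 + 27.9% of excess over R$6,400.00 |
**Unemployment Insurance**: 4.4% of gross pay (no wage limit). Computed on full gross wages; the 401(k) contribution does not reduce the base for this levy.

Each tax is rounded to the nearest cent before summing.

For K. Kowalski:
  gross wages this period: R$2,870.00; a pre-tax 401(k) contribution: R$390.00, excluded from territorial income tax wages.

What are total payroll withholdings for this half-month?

Territorial Income Tax: taxable = R$2,870.00 − R$390.00 = R$2,480.00
  10.4% × R$2,480.00 = R$257.92
Unemployment Insurance: 4.4% × R$2,870.00 = R$126.28
Total: R$257.92 + R$126.28 = R$384.20

R$384.20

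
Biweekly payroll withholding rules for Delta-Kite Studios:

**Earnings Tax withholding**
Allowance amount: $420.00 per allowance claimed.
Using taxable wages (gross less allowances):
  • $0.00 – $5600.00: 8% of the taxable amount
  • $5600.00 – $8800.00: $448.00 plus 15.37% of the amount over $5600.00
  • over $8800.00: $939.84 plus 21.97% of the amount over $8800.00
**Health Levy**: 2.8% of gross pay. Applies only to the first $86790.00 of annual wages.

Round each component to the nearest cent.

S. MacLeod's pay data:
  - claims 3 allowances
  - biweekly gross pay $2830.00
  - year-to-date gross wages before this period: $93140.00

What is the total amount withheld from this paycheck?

$125.60

Earnings Tax: taxable = $2830.00 − 3×$420.00 = $1570.00
  8% × $1570.00 = $125.60
Health Levy: YTD $93140.00 ≥ cap $86790.00 → $0.00
Total: $125.60 + $0.00 = $125.60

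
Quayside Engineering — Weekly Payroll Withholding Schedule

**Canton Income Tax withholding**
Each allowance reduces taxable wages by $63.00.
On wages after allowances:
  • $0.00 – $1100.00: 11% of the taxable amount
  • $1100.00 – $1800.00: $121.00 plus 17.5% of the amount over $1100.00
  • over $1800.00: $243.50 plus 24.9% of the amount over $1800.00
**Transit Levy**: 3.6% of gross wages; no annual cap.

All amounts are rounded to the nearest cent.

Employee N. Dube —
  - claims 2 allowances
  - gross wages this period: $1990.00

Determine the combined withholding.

$331.08

Canton Income Tax: taxable = $1990.00 − 2×$63.00 = $1864.00
  $243.50 + 24.9% × ($1864.00 − $1800.00) = $243.50 + 24.9% × $64.00 = $259.44
Transit Levy: 3.6% × $1990.00 = $71.64
Total: $259.44 + $71.64 = $331.08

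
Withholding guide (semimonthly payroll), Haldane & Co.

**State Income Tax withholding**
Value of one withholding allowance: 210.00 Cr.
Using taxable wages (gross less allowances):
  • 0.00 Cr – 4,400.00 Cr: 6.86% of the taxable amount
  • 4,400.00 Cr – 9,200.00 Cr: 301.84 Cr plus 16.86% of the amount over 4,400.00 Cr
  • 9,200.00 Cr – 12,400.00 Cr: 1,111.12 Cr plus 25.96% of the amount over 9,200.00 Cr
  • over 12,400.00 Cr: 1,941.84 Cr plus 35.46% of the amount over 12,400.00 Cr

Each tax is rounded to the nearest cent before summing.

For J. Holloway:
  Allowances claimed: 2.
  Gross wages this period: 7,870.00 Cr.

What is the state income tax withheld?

State Income Tax: taxable = 7,870.00 Cr − 2×210.00 Cr = 7,450.00 Cr
  301.84 Cr + 16.86% × (7,450.00 Cr − 4,400.00 Cr) = 301.84 Cr + 16.86% × 3,050.00 Cr = 816.07 Cr

816.07 Cr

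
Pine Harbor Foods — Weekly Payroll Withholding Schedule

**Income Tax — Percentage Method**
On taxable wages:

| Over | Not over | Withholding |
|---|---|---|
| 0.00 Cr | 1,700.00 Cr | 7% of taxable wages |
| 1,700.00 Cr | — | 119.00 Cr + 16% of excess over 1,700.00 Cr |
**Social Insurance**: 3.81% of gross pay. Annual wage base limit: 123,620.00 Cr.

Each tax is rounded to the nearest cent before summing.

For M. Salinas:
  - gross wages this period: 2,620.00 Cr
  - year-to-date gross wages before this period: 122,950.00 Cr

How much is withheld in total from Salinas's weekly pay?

Income Tax: taxable = 2,620.00 Cr
  119.00 Cr + 16% × (2,620.00 Cr − 1,700.00 Cr) = 119.00 Cr + 16% × 920.00 Cr = 266.20 Cr
Social Insurance: cap 123,620.00 Cr − YTD 122,950.00 Cr = 670.00 Cr subject; 3.81% × 670.00 Cr = 25.53 Cr
Total: 266.20 Cr + 25.53 Cr = 291.73 Cr

291.73 Cr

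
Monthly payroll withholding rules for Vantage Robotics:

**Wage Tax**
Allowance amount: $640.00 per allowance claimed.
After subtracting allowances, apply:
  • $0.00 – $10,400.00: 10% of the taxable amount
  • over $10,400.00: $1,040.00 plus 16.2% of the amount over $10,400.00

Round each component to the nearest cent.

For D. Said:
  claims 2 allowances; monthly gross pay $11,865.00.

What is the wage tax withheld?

Wage Tax: taxable = $11,865.00 − 2×$640.00 = $10,585.00
  $1,040.00 + 16.2% × ($10,585.00 − $10,400.00) = $1,040.00 + 16.2% × $185.00 = $1,069.97

$1,069.97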